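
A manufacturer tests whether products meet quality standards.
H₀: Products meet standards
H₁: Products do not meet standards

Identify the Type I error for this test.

Answer: Rejecting good products that actually meet standards

Derivation:
Type I error (α): Rejecting H₀ when H₀ is true
Type II error (β): Failing to reject H₀ when H₁ is true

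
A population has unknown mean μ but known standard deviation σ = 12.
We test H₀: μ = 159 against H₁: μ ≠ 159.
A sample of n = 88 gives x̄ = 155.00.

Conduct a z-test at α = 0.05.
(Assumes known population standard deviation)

Standard error: SE = σ/√n = 12/√88 = 1.2792
z-statistic: z = (x̄ - μ₀)/SE = (155.00 - 159)/1.2792 = -3.1270
Critical value: ±1.960
p-value = 0.0018
Decision: reject H₀

Answer: z = -3.1270, reject H₀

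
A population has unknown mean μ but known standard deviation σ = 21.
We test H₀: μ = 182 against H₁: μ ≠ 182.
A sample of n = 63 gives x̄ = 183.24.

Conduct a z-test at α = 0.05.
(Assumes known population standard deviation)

Answer: z = 0.4687, fail to reject H₀

Derivation:
Standard error: SE = σ/√n = 21/√63 = 2.6458
z-statistic: z = (x̄ - μ₀)/SE = (183.24 - 182)/2.6458 = 0.4687
Critical value: ±1.960
p-value = 0.6393
Decision: fail to reject H₀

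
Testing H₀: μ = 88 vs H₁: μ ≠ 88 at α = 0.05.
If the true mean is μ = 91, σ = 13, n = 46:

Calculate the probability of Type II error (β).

SE = σ/√n = 13/√46 = 1.9167
Critical values: μ₀ ± z_0.025×SE = 88 ± 1.960×1.9167
Acceptance region: (84.2433, 91.7567)
Under H₁ (μ = 91): z_high = (91.7567 - 91)/1.9167 = 0.3948, z_low = (84.2433 - 91)/1.9167 = -3.5252
β = P(not reject | H₁) = Φ(0.3948) - Φ(-3.5252) ≈ 0.6533

Answer: β ≈ 0.6533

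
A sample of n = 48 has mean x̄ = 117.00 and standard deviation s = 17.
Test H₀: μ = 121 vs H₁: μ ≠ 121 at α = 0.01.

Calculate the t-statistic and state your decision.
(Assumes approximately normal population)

Answer: t = -1.6302, fail to reject H₀

Derivation:
df = n - 1 = 47
SE = s/√n = 17/√48 = 2.4537
t = (x̄ - μ₀)/SE = (117.00 - 121)/2.4537 = -1.6302
Critical value: t_{0.005,47} = ±2.685
p-value ≈ 0.1097
Decision: fail to reject H₀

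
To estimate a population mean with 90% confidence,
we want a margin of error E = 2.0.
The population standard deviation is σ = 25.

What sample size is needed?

Answer: n = 423

Derivation:
z_0.05 = 1.645
n = (z×σ/E)² = (1.645×25/2.0)²
n = 422.8164
Round up: n = 423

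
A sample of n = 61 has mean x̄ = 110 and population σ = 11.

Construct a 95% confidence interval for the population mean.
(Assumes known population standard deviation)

Answer: (107.2395, 112.7605)

Derivation:
Confidence level: 95%, α = 0.05
z_0.025 = 1.960
SE = σ/√n = 11/√61 = 1.4084
Margin of error = 1.960 × 1.4084 = 2.7605
CI: x̄ ± margin = 110 ± 2.7605
CI: (107.2395, 112.7605)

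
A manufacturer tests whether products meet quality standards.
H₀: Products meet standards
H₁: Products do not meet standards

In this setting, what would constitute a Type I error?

A Type I error (probability α) occurs when we reject a true H₀.
A Type II error (probability β) occurs when we fail to reject a false H₀.

Answer: Rejecting good products that actually meet standards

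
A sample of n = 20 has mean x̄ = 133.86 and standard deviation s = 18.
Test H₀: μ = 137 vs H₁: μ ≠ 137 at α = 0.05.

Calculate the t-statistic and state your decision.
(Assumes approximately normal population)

Answer: t = -0.7801, fail to reject H₀

Derivation:
df = n - 1 = 19
SE = s/√n = 18/√20 = 4.0249
t = (x̄ - μ₀)/SE = (133.86 - 137)/4.0249 = -0.7801
Critical value: t_{0.025,19} = ±2.093
p-value ≈ 0.4449
Decision: fail to reject H₀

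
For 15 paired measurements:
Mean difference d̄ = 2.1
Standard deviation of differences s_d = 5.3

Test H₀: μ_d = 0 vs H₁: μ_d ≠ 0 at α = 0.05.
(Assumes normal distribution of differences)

df = n - 1 = 14
SE = s_d/√n = 5.3/√15 = 1.3685
t = d̄/SE = 2.1/1.3685 = 1.5345
Critical value: t_{0.025,14} = ±2.145
p-value ≈ 0.1472
Decision: fail to reject H₀

Answer: t = 1.5345, fail to reject H₀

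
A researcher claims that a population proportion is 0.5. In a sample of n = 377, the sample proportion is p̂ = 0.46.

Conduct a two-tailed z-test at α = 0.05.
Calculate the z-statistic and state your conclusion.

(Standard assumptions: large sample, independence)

Answer: z = -1.5533, fail to reject H₀

Derivation:
H₀: p = 0.5, H₁: p ≠ 0.5
Standard error: SE = √(p₀(1-p₀)/n) = √(0.5×0.5/377) = 0.025751
z-statistic: z = (p̂ - p₀)/SE = (0.46 - 0.5)/0.025751 = -1.5533
Critical value: z_0.025 = ±1.960
p-value = 0.1204
Decision: fail to reject H₀ at α = 0.05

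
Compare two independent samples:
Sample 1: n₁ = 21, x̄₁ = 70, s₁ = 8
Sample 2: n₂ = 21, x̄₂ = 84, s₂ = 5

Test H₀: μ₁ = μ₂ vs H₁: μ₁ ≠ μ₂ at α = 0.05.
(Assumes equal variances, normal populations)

Answer: t = -6.8004, reject H₀

Derivation:
Pooled variance: s²_p = [20×8² + 20×5²]/(40) = 44.5000
s_p = 6.6708
SE = s_p×√(1/n₁ + 1/n₂) = 6.6708×√(1/21 + 1/21) = 2.0587
t = (x̄₁ - x̄₂)/SE = (70 - 84)/2.0587 = -6.8004
df = 40, t-critical = ±2.021
Decision: reject H₀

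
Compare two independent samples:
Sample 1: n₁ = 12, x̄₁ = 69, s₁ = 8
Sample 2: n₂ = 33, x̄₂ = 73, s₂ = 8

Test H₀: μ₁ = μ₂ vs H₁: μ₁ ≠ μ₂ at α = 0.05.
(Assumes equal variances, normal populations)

Pooled variance: s²_p = [11×8² + 32×8²]/(43) = 64.0000
s_p = 8.0000
SE = s_p×√(1/n₁ + 1/n₂) = 8.0000×√(1/12 + 1/33) = 2.6968
t = (x̄₁ - x̄₂)/SE = (69 - 73)/2.6968 = -1.4832
df = 43, t-critical = ±2.017
Decision: fail to reject H₀

Answer: t = -1.4832, fail to reject H₀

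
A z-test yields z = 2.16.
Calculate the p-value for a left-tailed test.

Answer: p-value ≈ 0.9846

Derivation:
For z = 2.16:
p = P(Z < 2.16) = Φ(2.16) = 0.9846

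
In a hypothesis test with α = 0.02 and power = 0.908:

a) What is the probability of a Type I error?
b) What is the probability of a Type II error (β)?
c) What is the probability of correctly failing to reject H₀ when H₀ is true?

a) Type I error probability = α = 0.02
b) Power = P(reject H₀ | H₁ true) = 1 - β = 0.908, so Type II error probability = β = 1 - Power = 0.092
c) P(fail to reject H₀ | H₀ true) = 1 - α = 0.98

Answer: a) 0.02, b) 0.092, c) 0.98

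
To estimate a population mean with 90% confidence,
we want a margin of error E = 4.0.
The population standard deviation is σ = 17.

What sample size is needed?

z_0.05 = 1.645
n = (z×σ/E)² = (1.645×17/4.0)²
n = 48.8776
Round up: n = 49

Answer: n = 49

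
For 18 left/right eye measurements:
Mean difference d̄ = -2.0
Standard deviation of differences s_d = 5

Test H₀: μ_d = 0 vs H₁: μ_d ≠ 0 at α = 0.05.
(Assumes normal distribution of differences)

df = n - 1 = 17
SE = s_d/√n = 5/√18 = 1.1785
t = d̄/SE = -2.0/1.1785 = -1.6971
Critical value: t_{0.025,17} = ±2.110
p-value ≈ 0.1079
Decision: fail to reject H₀

Answer: t = -1.6971, fail to reject H₀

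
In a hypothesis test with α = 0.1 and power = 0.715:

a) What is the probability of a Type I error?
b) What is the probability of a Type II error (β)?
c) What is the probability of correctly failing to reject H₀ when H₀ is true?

a) Type I error probability = α = 0.1
b) Power = P(reject H₀ | H₁ true) = 1 - β = 0.715, so Type II error probability = β = 1 - Power = 0.285
c) P(fail to reject H₀ | H₀ true) = 1 - α = 0.9

Answer: a) 0.1, b) 0.285, c) 0.9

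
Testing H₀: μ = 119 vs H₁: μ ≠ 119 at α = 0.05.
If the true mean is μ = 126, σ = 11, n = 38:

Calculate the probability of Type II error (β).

SE = σ/√n = 11/√38 = 1.7844
Critical values: μ₀ ± z_0.025×SE = 119 ± 1.960×1.7844
Acceptance region: (115.5026, 122.4974)
Under H₁ (μ = 126): z_high = (122.4974 - 126)/1.7844 = -1.9629, z_low = (115.5026 - 126)/1.7844 = -5.8829
β = P(not reject | H₁) = Φ(-1.9629) - Φ(-5.8829) ≈ 0.0248

Answer: β ≈ 0.0248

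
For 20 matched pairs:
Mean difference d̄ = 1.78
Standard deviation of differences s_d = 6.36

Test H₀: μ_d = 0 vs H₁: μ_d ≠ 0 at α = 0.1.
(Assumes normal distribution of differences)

df = n - 1 = 19
SE = s_d/√n = 6.36/√20 = 1.4221
t = d̄/SE = 1.78/1.4221 = 1.2517
Critical value: t_{0.05,19} = ±1.729
p-value ≈ 0.2259
Decision: fail to reject H₀

Answer: t = 1.2517, fail to reject H₀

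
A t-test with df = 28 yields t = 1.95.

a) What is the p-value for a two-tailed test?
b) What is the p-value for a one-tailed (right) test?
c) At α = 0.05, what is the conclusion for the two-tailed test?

Answer: a) 0.0613, b) 0.0306, c) fail to reject H₀

Derivation:
Using t-distribution with df = 28:
a) Two-tailed: p = 2×P(T > 1.95) = 0.0613
b) One-tailed: p = P(T > 1.95) = 0.0306
c) 0.0613 ≥ 0.05, fail to reject H₀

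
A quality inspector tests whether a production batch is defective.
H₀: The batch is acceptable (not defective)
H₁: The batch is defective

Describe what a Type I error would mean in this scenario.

A Type I error (probability α) occurs when we reject a true H₀.
A Type II error (probability β) occurs when we fail to reject a false H₀.

Answer: Rejecting an acceptable batch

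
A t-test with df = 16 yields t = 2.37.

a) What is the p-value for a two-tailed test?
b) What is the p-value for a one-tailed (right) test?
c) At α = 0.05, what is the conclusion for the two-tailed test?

Using t-distribution with df = 16:
a) Two-tailed: p = 2×P(T > 2.37) = 0.0307
b) One-tailed: p = P(T > 2.37) = 0.0153
c) 0.0307 < 0.05, reject H₀

Answer: a) 0.0307, b) 0.0153, c) reject H₀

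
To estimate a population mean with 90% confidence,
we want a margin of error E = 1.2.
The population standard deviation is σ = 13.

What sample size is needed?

z_0.05 = 1.645
n = (z×σ/E)² = (1.645×13/1.2)²
n = 317.5821
Round up: n = 318

Answer: n = 318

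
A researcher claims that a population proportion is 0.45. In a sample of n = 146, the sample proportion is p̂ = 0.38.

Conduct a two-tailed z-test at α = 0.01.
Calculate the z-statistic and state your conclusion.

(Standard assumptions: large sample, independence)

Answer: z = -1.7001, fail to reject H₀

Derivation:
H₀: p = 0.45, H₁: p ≠ 0.45
Standard error: SE = √(p₀(1-p₀)/n) = √(0.45×0.55/146) = 0.041173
z-statistic: z = (p̂ - p₀)/SE = (0.38 - 0.45)/0.041173 = -1.7001
Critical value: z_0.005 = ±2.576
p-value = 0.0891
Decision: fail to reject H₀ at α = 0.01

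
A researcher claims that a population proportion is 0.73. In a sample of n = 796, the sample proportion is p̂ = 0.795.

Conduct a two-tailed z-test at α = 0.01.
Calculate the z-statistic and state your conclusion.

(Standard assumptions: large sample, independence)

Answer: z = 4.1307, reject H₀

Derivation:
H₀: p = 0.73, H₁: p ≠ 0.73
Standard error: SE = √(p₀(1-p₀)/n) = √(0.73×0.27/796) = 0.015736
z-statistic: z = (p̂ - p₀)/SE = (0.795 - 0.73)/0.015736 = 4.1307
Critical value: z_0.005 = ±2.576
p-value < 0.0001
Decision: reject H₀ at α = 0.01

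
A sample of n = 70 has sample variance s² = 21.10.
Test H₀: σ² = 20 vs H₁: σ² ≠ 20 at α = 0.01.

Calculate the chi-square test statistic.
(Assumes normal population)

df = n - 1 = 69
χ² = (n-1)s²/σ₀² = 69×21.10/20 = 72.7950
Critical values: χ²_{0.995,69} = 42.494, χ²_{0.005,69} = 102.996
Rejection region: χ² < 42.494 or χ² > 102.996
Decision: fail to reject H₀

Answer: χ² = 72.7950, fail to reject H₀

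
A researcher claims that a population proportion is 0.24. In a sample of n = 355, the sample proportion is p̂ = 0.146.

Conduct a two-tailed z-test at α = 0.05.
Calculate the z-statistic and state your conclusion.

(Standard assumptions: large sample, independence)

H₀: p = 0.24, H₁: p ≠ 0.24
Standard error: SE = √(p₀(1-p₀)/n) = √(0.24×0.76/355) = 0.022667
z-statistic: z = (p̂ - p₀)/SE = (0.146 - 0.24)/0.022667 = -4.1470
Critical value: z_0.025 = ±1.960
p-value < 0.0001
Decision: reject H₀ at α = 0.05

Answer: z = -4.1470, reject H₀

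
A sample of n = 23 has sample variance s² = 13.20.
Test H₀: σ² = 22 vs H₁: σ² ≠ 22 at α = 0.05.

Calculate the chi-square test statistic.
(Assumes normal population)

Answer: χ² = 13.2000, fail to reject H₀

Derivation:
df = n - 1 = 22
χ² = (n-1)s²/σ₀² = 22×13.20/22 = 13.2000
Critical values: χ²_{0.975,22} = 10.982, χ²_{0.025,22} = 36.781
Rejection region: χ² < 10.982 or χ² > 36.781
Decision: fail to reject H₀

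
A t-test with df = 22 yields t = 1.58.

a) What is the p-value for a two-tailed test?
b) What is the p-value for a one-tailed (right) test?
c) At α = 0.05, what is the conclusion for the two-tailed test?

Answer: a) 0.1284, b) 0.0642, c) fail to reject H₀

Derivation:
Using t-distribution with df = 22:
a) Two-tailed: p = 2×P(T > 1.58) = 0.1284
b) One-tailed: p = P(T > 1.58) = 0.0642
c) 0.1284 ≥ 0.05, fail to reject H₀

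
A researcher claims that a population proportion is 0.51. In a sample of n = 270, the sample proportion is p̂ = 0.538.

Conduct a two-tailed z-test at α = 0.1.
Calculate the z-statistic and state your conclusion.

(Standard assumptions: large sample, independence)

Answer: z = 0.9204, fail to reject H₀

Derivation:
H₀: p = 0.51, H₁: p ≠ 0.51
Standard error: SE = √(p₀(1-p₀)/n) = √(0.51×0.49/270) = 0.030423
z-statistic: z = (p̂ - p₀)/SE = (0.538 - 0.51)/0.030423 = 0.9204
Critical value: z_0.05 = ±1.645
p-value = 0.3574
Decision: fail to reject H₀ at α = 0.1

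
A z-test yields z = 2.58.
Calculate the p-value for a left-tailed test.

For z = 2.58:
p = P(Z < 2.58) = Φ(2.58) = 0.9951

Answer: p-value ≈ 0.9951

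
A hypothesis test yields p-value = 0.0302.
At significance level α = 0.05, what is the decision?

Answer: reject H₀

Derivation:
Compare p-value to α:
0.0302 < 0.05
Decision: reject H₀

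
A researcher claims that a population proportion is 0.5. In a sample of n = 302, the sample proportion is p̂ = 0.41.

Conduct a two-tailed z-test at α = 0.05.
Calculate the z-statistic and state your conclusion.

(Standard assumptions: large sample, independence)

H₀: p = 0.5, H₁: p ≠ 0.5
Standard error: SE = √(p₀(1-p₀)/n) = √(0.5×0.5/302) = 0.028772
z-statistic: z = (p̂ - p₀)/SE = (0.41 - 0.5)/0.028772 = -3.1280
Critical value: z_0.025 = ±1.960
p-value = 0.0018
Decision: reject H₀ at α = 0.05

Answer: z = -3.1280, reject H₀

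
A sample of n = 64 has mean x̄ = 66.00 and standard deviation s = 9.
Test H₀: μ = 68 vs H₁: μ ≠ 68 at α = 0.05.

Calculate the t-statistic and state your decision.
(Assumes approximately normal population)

df = n - 1 = 63
SE = s/√n = 9/√64 = 1.1250
t = (x̄ - μ₀)/SE = (66.00 - 68)/1.1250 = -1.7778
Critical value: t_{0.025,63} = ±1.998
p-value ≈ 0.0803
Decision: fail to reject H₀

Answer: t = -1.7778, fail to reject H₀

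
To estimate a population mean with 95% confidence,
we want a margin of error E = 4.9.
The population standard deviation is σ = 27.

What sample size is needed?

Answer: n = 117

Derivation:
z_0.025 = 1.960
n = (z×σ/E)² = (1.960×27/4.9)²
n = 116.6400
Round up: n = 117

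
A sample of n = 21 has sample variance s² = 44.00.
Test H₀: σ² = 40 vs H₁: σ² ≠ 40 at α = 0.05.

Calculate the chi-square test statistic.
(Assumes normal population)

df = n - 1 = 20
χ² = (n-1)s²/σ₀² = 20×44.00/40 = 22.0000
Critical values: χ²_{0.975,20} = 9.591, χ²_{0.025,20} = 34.170
Rejection region: χ² < 9.591 or χ² > 34.170
Decision: fail to reject H₀

Answer: χ² = 22.0000, fail to reject H₀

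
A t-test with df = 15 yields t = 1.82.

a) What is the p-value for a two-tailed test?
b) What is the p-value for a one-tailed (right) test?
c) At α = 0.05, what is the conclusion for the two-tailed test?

Answer: a) 0.0888, b) 0.0444, c) fail to reject H₀

Derivation:
Using t-distribution with df = 15:
a) Two-tailed: p = 2×P(T > 1.82) = 0.0888
b) One-tailed: p = P(T > 1.82) = 0.0444
c) 0.0888 ≥ 0.05, fail to reject H₀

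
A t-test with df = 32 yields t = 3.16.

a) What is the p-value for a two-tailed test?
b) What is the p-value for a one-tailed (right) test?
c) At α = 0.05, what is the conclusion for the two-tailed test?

Using t-distribution with df = 32:
a) Two-tailed: p = 2×P(T > 3.16) = 0.0034
b) One-tailed: p = P(T > 3.16) = 0.0017
c) 0.0034 < 0.05, reject H₀

Answer: a) 0.0034, b) 0.0017, c) reject H₀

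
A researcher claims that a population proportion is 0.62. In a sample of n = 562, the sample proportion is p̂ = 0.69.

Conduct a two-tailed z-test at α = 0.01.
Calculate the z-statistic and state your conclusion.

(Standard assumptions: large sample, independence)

H₀: p = 0.62, H₁: p ≠ 0.62
Standard error: SE = √(p₀(1-p₀)/n) = √(0.62×0.38/562) = 0.020475
z-statistic: z = (p̂ - p₀)/SE = (0.69 - 0.62)/0.020475 = 3.4188
Critical value: z_0.005 = ±2.576
p-value = 0.0006
Decision: reject H₀ at α = 0.01

Answer: z = 3.4188, reject H₀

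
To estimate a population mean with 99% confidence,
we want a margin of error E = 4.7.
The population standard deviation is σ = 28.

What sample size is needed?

z_0.005 = 2.576
n = (z×σ/E)² = (2.576×28/4.7)²
n = 235.5115
Round up: n = 236

Answer: n = 236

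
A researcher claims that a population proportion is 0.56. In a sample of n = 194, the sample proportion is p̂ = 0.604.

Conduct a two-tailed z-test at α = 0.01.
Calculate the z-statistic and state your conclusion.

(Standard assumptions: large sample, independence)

Answer: z = 1.2346, fail to reject H₀

Derivation:
H₀: p = 0.56, H₁: p ≠ 0.56
Standard error: SE = √(p₀(1-p₀)/n) = √(0.56×0.44/194) = 0.035639
z-statistic: z = (p̂ - p₀)/SE = (0.604 - 0.56)/0.035639 = 1.2346
Critical value: z_0.005 = ±2.576
p-value = 0.2170
Decision: fail to reject H₀ at α = 0.01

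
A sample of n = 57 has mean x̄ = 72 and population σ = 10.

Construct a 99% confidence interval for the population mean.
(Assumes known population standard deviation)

Answer: (68.5881, 75.4119)

Derivation:
Confidence level: 99%, α = 0.01
z_0.005 = 2.576
SE = σ/√n = 10/√57 = 1.3245
Margin of error = 2.576 × 1.3245 = 3.4119
CI: x̄ ± margin = 72 ± 3.4119
CI: (68.5881, 75.4119)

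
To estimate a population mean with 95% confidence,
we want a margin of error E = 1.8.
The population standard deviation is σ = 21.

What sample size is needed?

Answer: n = 523

Derivation:
z_0.025 = 1.960
n = (z×σ/E)² = (1.960×21/1.8)²
n = 522.8844
Round up: n = 523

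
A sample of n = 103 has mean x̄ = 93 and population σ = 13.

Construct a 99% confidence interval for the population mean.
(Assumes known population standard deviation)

Answer: (89.7004, 96.2996)

Derivation:
Confidence level: 99%, α = 0.01
z_0.005 = 2.576
SE = σ/√n = 13/√103 = 1.2809
Margin of error = 2.576 × 1.2809 = 3.2996
CI: x̄ ± margin = 93 ± 3.2996
CI: (89.7004, 96.2996)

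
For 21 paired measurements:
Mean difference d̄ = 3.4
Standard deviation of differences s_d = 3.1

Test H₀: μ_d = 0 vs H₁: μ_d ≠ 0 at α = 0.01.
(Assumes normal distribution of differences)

df = n - 1 = 20
SE = s_d/√n = 3.1/√21 = 0.6765
t = d̄/SE = 3.4/0.6765 = 5.0259
Critical value: t_{0.005,20} = ±2.845
p-value ≈ 0.0001
Decision: reject H₀

Answer: t = 5.0259, reject H₀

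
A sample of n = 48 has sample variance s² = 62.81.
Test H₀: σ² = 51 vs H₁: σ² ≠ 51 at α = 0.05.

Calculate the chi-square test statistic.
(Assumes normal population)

Answer: χ² = 57.8837, fail to reject H₀

Derivation:
df = n - 1 = 47
χ² = (n-1)s²/σ₀² = 47×62.81/51 = 57.8837
Critical values: χ²_{0.975,47} = 29.956, χ²_{0.025,47} = 67.821
Rejection region: χ² < 29.956 or χ² > 67.821
Decision: fail to reject H₀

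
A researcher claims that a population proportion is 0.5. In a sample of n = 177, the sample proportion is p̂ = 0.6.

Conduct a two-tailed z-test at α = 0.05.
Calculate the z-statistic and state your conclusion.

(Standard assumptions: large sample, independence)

Answer: z = 2.6608, reject H₀

Derivation:
H₀: p = 0.5, H₁: p ≠ 0.5
Standard error: SE = √(p₀(1-p₀)/n) = √(0.5×0.5/177) = 0.037582
z-statistic: z = (p̂ - p₀)/SE = (0.6 - 0.5)/0.037582 = 2.6608
Critical value: z_0.025 = ±1.960
p-value = 0.0078
Decision: reject H₀ at α = 0.05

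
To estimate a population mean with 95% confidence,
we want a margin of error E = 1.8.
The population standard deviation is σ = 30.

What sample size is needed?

z_0.025 = 1.960
n = (z×σ/E)² = (1.960×30/1.8)²
n = 1067.1111
Round up: n = 1068

Answer: n = 1068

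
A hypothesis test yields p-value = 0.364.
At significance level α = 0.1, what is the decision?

Compare p-value to α:
0.364 ≥ 0.1
Decision: fail to reject H₀

Answer: fail to reject H₀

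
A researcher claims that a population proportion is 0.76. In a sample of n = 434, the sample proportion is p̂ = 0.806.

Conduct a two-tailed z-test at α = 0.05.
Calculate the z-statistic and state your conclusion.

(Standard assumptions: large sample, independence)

Answer: z = 2.2438, reject H₀

Derivation:
H₀: p = 0.76, H₁: p ≠ 0.76
Standard error: SE = √(p₀(1-p₀)/n) = √(0.76×0.24/434) = 0.020501
z-statistic: z = (p̂ - p₀)/SE = (0.806 - 0.76)/0.020501 = 2.2438
Critical value: z_0.025 = ±1.960
p-value = 0.0248
Decision: reject H₀ at α = 0.05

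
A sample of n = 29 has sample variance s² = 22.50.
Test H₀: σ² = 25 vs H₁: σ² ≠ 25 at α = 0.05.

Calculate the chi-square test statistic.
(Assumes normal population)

Answer: χ² = 25.2000, fail to reject H₀

Derivation:
df = n - 1 = 28
χ² = (n-1)s²/σ₀² = 28×22.50/25 = 25.2000
Critical values: χ²_{0.975,28} = 15.308, χ²_{0.025,28} = 44.461
Rejection region: χ² < 15.308 or χ² > 44.461
Decision: fail to reject H₀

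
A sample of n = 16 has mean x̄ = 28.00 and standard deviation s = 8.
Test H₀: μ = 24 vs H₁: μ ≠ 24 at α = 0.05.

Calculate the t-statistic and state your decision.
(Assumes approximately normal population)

df = n - 1 = 15
SE = s/√n = 8/√16 = 2.0000
t = (x̄ - μ₀)/SE = (28.00 - 24)/2.0000 = 2.0000
Critical value: t_{0.025,15} = ±2.131
p-value ≈ 0.0639
Decision: fail to reject H₀

Answer: t = 2.0000, fail to reject H₀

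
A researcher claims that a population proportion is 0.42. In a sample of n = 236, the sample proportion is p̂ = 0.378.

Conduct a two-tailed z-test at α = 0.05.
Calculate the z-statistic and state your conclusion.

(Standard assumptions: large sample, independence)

H₀: p = 0.42, H₁: p ≠ 0.42
Standard error: SE = √(p₀(1-p₀)/n) = √(0.42×0.58/236) = 0.032128
z-statistic: z = (p̂ - p₀)/SE = (0.378 - 0.42)/0.032128 = -1.3073
Critical value: z_0.025 = ±1.960
p-value = 0.1911
Decision: fail to reject H₀ at α = 0.05

Answer: z = -1.3073, fail to reject H₀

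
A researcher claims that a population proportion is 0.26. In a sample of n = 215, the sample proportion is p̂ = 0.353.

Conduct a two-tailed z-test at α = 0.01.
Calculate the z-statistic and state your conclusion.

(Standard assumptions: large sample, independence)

H₀: p = 0.26, H₁: p ≠ 0.26
Standard error: SE = √(p₀(1-p₀)/n) = √(0.26×0.74/215) = 0.029915
z-statistic: z = (p̂ - p₀)/SE = (0.353 - 0.26)/0.029915 = 3.1088
Critical value: z_0.005 = ±2.576
p-value = 0.0019
Decision: reject H₀ at α = 0.01

Answer: z = 3.1088, reject H₀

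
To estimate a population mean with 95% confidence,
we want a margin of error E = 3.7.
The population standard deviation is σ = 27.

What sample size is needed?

Answer: n = 205

Derivation:
z_0.025 = 1.960
n = (z×σ/E)² = (1.960×27/3.7)²
n = 204.5673
Round up: n = 205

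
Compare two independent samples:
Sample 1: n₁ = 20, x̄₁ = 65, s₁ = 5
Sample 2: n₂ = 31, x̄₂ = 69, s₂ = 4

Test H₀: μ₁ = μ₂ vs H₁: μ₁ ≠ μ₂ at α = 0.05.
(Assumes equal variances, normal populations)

Pooled variance: s²_p = [19×5² + 30×4²]/(49) = 19.4898
s_p = 4.4147
SE = s_p×√(1/n₁ + 1/n₂) = 4.4147×√(1/20 + 1/31) = 1.2662
t = (x̄₁ - x̄₂)/SE = (65 - 69)/1.2662 = -3.1591
df = 49, t-critical = ±2.010
Decision: reject H₀

Answer: t = -3.1591, reject H₀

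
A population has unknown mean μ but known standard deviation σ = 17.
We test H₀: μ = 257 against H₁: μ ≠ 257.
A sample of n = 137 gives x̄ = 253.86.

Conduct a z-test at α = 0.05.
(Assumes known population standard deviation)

Standard error: SE = σ/√n = 17/√137 = 1.4524
z-statistic: z = (x̄ - μ₀)/SE = (253.86 - 257)/1.4524 = -2.1619
Critical value: ±1.960
p-value = 0.0306
Decision: reject H₀

Answer: z = -2.1619, reject H₀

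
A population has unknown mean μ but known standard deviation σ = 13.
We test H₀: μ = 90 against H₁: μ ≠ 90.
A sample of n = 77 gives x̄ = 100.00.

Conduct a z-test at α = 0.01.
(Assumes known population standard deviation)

Standard error: SE = σ/√n = 13/√77 = 1.4815
z-statistic: z = (x̄ - μ₀)/SE = (100.00 - 90)/1.4815 = 6.7499
Critical value: ±2.576
p-value < 0.0001
Decision: reject H₀

Answer: z = 6.7499, reject H₀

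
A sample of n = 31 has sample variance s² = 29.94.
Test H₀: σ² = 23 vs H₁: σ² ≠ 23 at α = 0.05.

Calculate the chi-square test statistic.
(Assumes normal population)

df = n - 1 = 30
χ² = (n-1)s²/σ₀² = 30×29.94/23 = 39.0522
Critical values: χ²_{0.975,30} = 16.791, χ²_{0.025,30} = 46.979
Rejection region: χ² < 16.791 or χ² > 46.979
Decision: fail to reject H₀

Answer: χ² = 39.0522, fail to reject H₀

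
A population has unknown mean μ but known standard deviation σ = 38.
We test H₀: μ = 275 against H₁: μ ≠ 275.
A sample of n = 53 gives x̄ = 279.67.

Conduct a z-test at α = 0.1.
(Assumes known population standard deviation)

Standard error: SE = σ/√n = 38/√53 = 5.2197
z-statistic: z = (x̄ - μ₀)/SE = (279.67 - 275)/5.2197 = 0.8947
Critical value: ±1.645
p-value = 0.3709
Decision: fail to reject H₀

Answer: z = 0.8947, fail to reject H₀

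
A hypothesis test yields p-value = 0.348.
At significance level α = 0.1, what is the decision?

Answer: fail to reject H₀

Derivation:
Compare p-value to α:
0.348 ≥ 0.1
Decision: fail to reject H₀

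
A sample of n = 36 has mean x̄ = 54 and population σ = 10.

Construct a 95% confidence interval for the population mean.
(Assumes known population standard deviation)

Confidence level: 95%, α = 0.05
z_0.025 = 1.960
SE = σ/√n = 10/√36 = 1.6667
Margin of error = 1.960 × 1.6667 = 3.2667
CI: x̄ ± margin = 54 ± 3.2667
CI: (50.7333, 57.2667)

Answer: (50.7333, 57.2667)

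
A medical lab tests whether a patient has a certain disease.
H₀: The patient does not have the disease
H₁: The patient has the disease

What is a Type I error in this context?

Type I error (α): Rejecting H₀ when H₀ is true
Type II error (β): Failing to reject H₀ when H₁ is true

Answer: Diagnosing a healthy patient as having the disease (false positive)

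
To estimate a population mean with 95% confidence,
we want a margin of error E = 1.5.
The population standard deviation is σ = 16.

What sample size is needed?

Answer: n = 438

Derivation:
z_0.025 = 1.960
n = (z×σ/E)² = (1.960×16/1.5)²
n = 437.0887
Round up: n = 438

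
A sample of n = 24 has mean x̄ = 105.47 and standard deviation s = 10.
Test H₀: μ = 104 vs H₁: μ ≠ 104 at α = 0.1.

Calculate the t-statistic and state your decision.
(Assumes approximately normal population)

Answer: t = 0.7202, fail to reject H₀

Derivation:
df = n - 1 = 23
SE = s/√n = 10/√24 = 2.0412
t = (x̄ - μ₀)/SE = (105.47 - 104)/2.0412 = 0.7202
Critical value: t_{0.05,23} = ±1.714
p-value ≈ 0.4787
Decision: fail to reject H₀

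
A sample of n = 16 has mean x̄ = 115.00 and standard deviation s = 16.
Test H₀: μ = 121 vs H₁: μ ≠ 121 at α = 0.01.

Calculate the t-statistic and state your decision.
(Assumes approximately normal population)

df = n - 1 = 15
SE = s/√n = 16/√16 = 4.0000
t = (x̄ - μ₀)/SE = (115.00 - 121)/4.0000 = -1.5000
Critical value: t_{0.005,15} = ±2.947
p-value ≈ 0.1544
Decision: fail to reject H₀

Answer: t = -1.5000, fail to reject H₀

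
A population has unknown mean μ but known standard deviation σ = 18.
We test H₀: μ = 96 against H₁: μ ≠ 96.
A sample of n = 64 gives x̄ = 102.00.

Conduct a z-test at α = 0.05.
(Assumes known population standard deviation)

Answer: z = 2.6667, reject H₀

Derivation:
Standard error: SE = σ/√n = 18/√64 = 2.2500
z-statistic: z = (x̄ - μ₀)/SE = (102.00 - 96)/2.2500 = 2.6667
Critical value: ±1.960
p-value = 0.0077
Decision: reject H₀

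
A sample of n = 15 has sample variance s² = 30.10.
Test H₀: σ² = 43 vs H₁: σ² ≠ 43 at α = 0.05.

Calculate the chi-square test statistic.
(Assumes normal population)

Answer: χ² = 9.8000, fail to reject H₀

Derivation:
df = n - 1 = 14
χ² = (n-1)s²/σ₀² = 14×30.10/43 = 9.8000
Critical values: χ²_{0.975,14} = 5.629, χ²_{0.025,14} = 26.119
Rejection region: χ² < 5.629 or χ² > 26.119
Decision: fail to reject H₀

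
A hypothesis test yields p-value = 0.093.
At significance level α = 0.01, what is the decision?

Answer: fail to reject H₀

Derivation:
Compare p-value to α:
0.093 ≥ 0.01
Decision: fail to reject H₀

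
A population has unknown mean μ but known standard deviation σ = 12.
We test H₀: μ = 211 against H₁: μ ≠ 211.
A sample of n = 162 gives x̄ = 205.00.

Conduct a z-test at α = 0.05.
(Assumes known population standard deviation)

Answer: z = -6.3640, reject H₀

Derivation:
Standard error: SE = σ/√n = 12/√162 = 0.9428
z-statistic: z = (x̄ - μ₀)/SE = (205.00 - 211)/0.9428 = -6.3640
Critical value: ±1.960
p-value < 0.0001
Decision: reject H₀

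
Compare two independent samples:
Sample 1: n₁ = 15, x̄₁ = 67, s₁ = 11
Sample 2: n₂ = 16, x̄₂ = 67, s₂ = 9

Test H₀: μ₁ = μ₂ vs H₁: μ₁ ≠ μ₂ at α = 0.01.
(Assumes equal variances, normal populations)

Pooled variance: s²_p = [14×11² + 15×9²]/(29) = 100.3103
s_p = 10.0155
SE = s_p×√(1/n₁ + 1/n₂) = 10.0155×√(1/15 + 1/16) = 3.5995
t = (x̄₁ - x̄₂)/SE = (67 - 67)/3.5995 = 0.0000
df = 29, t-critical = ±2.756
Decision: fail to reject H₀

Answer: t = 0.0000, fail to reject H₀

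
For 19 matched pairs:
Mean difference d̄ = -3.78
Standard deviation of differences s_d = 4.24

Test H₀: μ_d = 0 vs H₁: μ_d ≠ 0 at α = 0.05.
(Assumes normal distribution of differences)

df = n - 1 = 18
SE = s_d/√n = 4.24/√19 = 0.9727
t = d̄/SE = -3.78/0.9727 = -3.8861
Critical value: t_{0.025,18} = ±2.101
p-value ≈ 0.0011
Decision: reject H₀

Answer: t = -3.8861, reject H₀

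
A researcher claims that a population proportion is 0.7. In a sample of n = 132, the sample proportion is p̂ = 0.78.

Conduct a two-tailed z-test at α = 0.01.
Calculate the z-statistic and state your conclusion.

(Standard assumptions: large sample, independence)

H₀: p = 0.7, H₁: p ≠ 0.7
Standard error: SE = √(p₀(1-p₀)/n) = √(0.7×0.3/132) = 0.039886
z-statistic: z = (p̂ - p₀)/SE = (0.78 - 0.7)/0.039886 = 2.0057
Critical value: z_0.005 = ±2.576
p-value = 0.0449
Decision: fail to reject H₀ at α = 0.01

Answer: z = 2.0057, fail to reject H₀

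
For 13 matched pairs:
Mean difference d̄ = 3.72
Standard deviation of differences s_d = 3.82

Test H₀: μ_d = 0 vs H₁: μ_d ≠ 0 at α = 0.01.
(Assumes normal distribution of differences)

Answer: t = 3.5111, reject H₀

Derivation:
df = n - 1 = 12
SE = s_d/√n = 3.82/√13 = 1.0595
t = d̄/SE = 3.72/1.0595 = 3.5111
Critical value: t_{0.005,12} = ±3.055
p-value ≈ 0.0043
Decision: reject H₀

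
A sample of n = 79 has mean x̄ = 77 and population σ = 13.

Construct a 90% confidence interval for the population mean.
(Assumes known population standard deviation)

Confidence level: 90%, α = 0.1
z_0.05 = 1.645
SE = σ/√n = 13/√79 = 1.4626
Margin of error = 1.645 × 1.4626 = 2.4060
CI: x̄ ± margin = 77 ± 2.4060
CI: (74.5940, 79.4060)

Answer: (74.5940, 79.4060)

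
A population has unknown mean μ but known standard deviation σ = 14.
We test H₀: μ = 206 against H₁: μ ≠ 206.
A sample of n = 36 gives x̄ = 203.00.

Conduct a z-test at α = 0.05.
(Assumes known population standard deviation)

Standard error: SE = σ/√n = 14/√36 = 2.3333
z-statistic: z = (x̄ - μ₀)/SE = (203.00 - 206)/2.3333 = -1.2857
Critical value: ±1.960
p-value = 0.1985
Decision: fail to reject H₀

Answer: z = -1.2857, fail to reject H₀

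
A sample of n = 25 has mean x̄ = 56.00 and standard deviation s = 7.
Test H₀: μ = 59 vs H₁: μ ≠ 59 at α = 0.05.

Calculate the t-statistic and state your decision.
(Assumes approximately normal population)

Answer: t = -2.1429, reject H₀

Derivation:
df = n - 1 = 24
SE = s/√n = 7/√25 = 1.4000
t = (x̄ - μ₀)/SE = (56.00 - 59)/1.4000 = -2.1429
Critical value: t_{0.025,24} = ±2.064
p-value ≈ 0.0425
Decision: reject H₀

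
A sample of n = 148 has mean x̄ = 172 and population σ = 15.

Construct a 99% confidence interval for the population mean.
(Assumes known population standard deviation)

Confidence level: 99%, α = 0.01
z_0.005 = 2.576
SE = σ/√n = 15/√148 = 1.2330
Margin of error = 2.576 × 1.2330 = 3.1762
CI: x̄ ± margin = 172 ± 3.1762
CI: (168.8238, 175.1762)

Answer: (168.8238, 175.1762)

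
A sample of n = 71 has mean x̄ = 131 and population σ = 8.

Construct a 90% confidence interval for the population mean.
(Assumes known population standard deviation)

Confidence level: 90%, α = 0.1
z_0.05 = 1.645
SE = σ/√n = 8/√71 = 0.9494
Margin of error = 1.645 × 0.9494 = 1.5618
CI: x̄ ± margin = 131 ± 1.5618
CI: (129.4382, 132.5618)

Answer: (129.4382, 132.5618)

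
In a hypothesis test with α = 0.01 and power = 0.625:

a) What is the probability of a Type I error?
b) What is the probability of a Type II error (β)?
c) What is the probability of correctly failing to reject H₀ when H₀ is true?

Answer: a) 0.01, b) 0.375, c) 0.99

Derivation:
a) Type I error probability = α = 0.01
b) Power = P(reject H₀ | H₁ true) = 1 - β = 0.625, so Type II error probability = β = 1 - Power = 0.375
c) P(fail to reject H₀ | H₀ true) = 1 - α = 0.99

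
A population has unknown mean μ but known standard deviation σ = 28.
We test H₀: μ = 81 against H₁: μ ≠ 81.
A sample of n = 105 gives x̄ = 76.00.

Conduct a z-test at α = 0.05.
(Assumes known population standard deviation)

Answer: z = -1.8298, fail to reject H₀

Derivation:
Standard error: SE = σ/√n = 28/√105 = 2.7325
z-statistic: z = (x̄ - μ₀)/SE = (76.00 - 81)/2.7325 = -1.8298
Critical value: ±1.960
p-value = 0.0673
Decision: fail to reject H₀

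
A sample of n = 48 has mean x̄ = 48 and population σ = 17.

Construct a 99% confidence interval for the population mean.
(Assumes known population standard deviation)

Answer: (41.6793, 54.3207)

Derivation:
Confidence level: 99%, α = 0.01
z_0.005 = 2.576
SE = σ/√n = 17/√48 = 2.4537
Margin of error = 2.576 × 2.4537 = 6.3207
CI: x̄ ± margin = 48 ± 6.3207
CI: (41.6793, 54.3207)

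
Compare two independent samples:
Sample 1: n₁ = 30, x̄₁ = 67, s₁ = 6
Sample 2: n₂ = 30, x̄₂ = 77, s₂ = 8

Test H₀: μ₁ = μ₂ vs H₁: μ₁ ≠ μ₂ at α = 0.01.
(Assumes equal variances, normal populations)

Answer: t = -5.4771, reject H₀

Derivation:
Pooled variance: s²_p = [29×6² + 29×8²]/(58) = 50.0000
s_p = 7.0711
SE = s_p×√(1/n₁ + 1/n₂) = 7.0711×√(1/30 + 1/30) = 1.8258
t = (x̄₁ - x̄₂)/SE = (67 - 77)/1.8258 = -5.4771
df = 58, t-critical = ±2.663
Decision: reject H₀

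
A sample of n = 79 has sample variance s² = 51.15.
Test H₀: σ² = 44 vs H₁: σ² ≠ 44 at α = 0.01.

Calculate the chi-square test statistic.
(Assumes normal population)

Answer: χ² = 90.6750, fail to reject H₀

Derivation:
df = n - 1 = 78
χ² = (n-1)s²/σ₀² = 78×51.15/44 = 90.6750
Critical values: χ²_{0.995,78} = 49.582, χ²_{0.005,78} = 113.911
Rejection region: χ² < 49.582 or χ² > 113.911
Decision: fail to reject H₀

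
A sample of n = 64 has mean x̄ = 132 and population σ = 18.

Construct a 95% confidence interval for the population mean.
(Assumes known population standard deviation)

Answer: (127.5900, 136.4100)

Derivation:
Confidence level: 95%, α = 0.05
z_0.025 = 1.960
SE = σ/√n = 18/√64 = 2.2500
Margin of error = 1.960 × 2.2500 = 4.4100
CI: x̄ ± margin = 132 ± 4.4100
CI: (127.5900, 136.4100)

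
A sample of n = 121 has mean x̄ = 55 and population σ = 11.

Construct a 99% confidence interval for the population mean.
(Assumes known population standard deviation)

Confidence level: 99%, α = 0.01
z_0.005 = 2.576
SE = σ/√n = 11/√121 = 1.0000
Margin of error = 2.576 × 1.0000 = 2.5760
CI: x̄ ± margin = 55 ± 2.5760
CI: (52.4240, 57.5760)

Answer: (52.4240, 57.5760)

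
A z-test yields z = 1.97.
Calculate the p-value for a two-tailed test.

Answer: p-value ≈ 0.0488

Derivation:
For z = 1.97:
p = 2×P(Z > |1.97|) = 2×(1 - Φ(1.97)) = 0.0488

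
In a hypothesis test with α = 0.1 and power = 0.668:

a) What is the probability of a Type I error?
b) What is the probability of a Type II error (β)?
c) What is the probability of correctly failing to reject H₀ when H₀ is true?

a) Type I error probability = α = 0.1
b) Power = P(reject H₀ | H₁ true) = 1 - β = 0.668, so Type II error probability = β = 1 - Power = 0.332
c) P(fail to reject H₀ | H₀ true) = 1 - α = 0.9

Answer: a) 0.1, b) 0.332, c) 0.9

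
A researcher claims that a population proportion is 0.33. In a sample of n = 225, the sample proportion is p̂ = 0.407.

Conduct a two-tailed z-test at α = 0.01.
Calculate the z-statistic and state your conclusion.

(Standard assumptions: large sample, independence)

H₀: p = 0.33, H₁: p ≠ 0.33
Standard error: SE = √(p₀(1-p₀)/n) = √(0.33×0.67/225) = 0.031348
z-statistic: z = (p̂ - p₀)/SE = (0.407 - 0.33)/0.031348 = 2.4563
Critical value: z_0.005 = ±2.576
p-value = 0.0140
Decision: fail to reject H₀ at α = 0.01

Answer: z = 2.4563, fail to reject H₀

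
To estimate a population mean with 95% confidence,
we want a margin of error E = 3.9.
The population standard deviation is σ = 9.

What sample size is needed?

Answer: n = 21

Derivation:
z_0.025 = 1.960
n = (z×σ/E)² = (1.960×9/3.9)²
n = 20.4582
Round up: n = 21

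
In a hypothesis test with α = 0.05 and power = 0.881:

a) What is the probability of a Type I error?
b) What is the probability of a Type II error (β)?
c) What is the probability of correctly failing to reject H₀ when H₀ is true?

a) Type I error probability = α = 0.05
b) Power = P(reject H₀ | H₁ true) = 1 - β = 0.881, so Type II error probability = β = 1 - Power = 0.119
c) P(fail to reject H₀ | H₀ true) = 1 - α = 0.95

Answer: a) 0.05, b) 0.119, c) 0.95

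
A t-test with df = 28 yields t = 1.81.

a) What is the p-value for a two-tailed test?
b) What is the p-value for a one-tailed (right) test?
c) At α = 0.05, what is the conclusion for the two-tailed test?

Answer: a) 0.0810, b) 0.0405, c) fail to reject H₀

Derivation:
Using t-distribution with df = 28:
a) Two-tailed: p = 2×P(T > 1.81) = 0.0810
b) One-tailed: p = P(T > 1.81) = 0.0405
c) 0.0810 ≥ 0.05, fail to reject H₀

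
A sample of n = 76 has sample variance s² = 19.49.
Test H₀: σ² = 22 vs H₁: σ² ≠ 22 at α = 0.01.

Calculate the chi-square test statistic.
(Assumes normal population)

df = n - 1 = 75
χ² = (n-1)s²/σ₀² = 75×19.49/22 = 66.4432
Critical values: χ²_{0.995,75} = 47.206, χ²_{0.005,75} = 110.286
Rejection region: χ² < 47.206 or χ² > 110.286
Decision: fail to reject H₀

Answer: χ² = 66.4432, fail to reject H₀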